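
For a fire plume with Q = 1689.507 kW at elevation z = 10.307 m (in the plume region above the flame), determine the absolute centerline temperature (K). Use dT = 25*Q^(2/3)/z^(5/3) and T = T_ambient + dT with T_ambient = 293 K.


Q^(2/3) = 141.85
z^(5/3) = 48.815
dT = 25 * 141.85 / 48.815 = 72.648 K
T = 293 + 72.648 = 365.65 K

365.65 K


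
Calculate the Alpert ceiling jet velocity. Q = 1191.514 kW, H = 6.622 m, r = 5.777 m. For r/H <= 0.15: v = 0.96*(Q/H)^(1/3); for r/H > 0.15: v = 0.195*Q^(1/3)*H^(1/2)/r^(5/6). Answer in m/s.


r/H = 5.777 / 6.622 = 0.87240
r/H > 0.15, so v = 0.195*Q^(1/3)*H^(1/2)/r^(5/6)
Q^(1/3) = 10.601
H^(1/2) = 2.5733
r^(5/6) = 4.3127
v = 0.195 * 10.601 * 2.5733 / 4.3127 = 1.2335 m/s

1.2335 m/s


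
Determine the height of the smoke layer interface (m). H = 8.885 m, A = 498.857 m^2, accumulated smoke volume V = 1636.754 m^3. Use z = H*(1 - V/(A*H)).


V/(A*H) = 0.36928
1 - 0.36928 = 0.63072
z = 8.885 * 0.63072 = 5.6040 m

5.6040 m


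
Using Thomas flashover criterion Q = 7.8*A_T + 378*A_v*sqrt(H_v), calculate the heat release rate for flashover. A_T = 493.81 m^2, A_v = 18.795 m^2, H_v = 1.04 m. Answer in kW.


7.8*A_T = 3851.718
sqrt(H_v) = 1.0198
378*A_v*sqrt(H_v) = 7245.2
Q = 3851.718 + 7245.2 = 11097 kW

11097 kW


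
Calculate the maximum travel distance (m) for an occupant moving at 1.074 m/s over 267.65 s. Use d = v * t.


d = 1.074 * 267.65 = 287.46 m

287.46 m


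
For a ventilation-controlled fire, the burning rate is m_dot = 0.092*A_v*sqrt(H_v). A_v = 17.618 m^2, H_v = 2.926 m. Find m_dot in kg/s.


sqrt(H_v) = 1.7106
m_dot = 0.092 * 17.618 * 1.7106 = 2.7726 kg/s

2.7726 kg/s


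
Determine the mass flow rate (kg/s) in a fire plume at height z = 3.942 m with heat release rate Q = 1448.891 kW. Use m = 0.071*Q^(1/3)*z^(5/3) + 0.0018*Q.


Q^(1/3) = 11.316
z^(5/3) = 9.8370
First term = 0.071 * 11.316 * 9.8370 = 7.9031
Second term = 0.0018 * 1448.891 = 2.6080
m = 10.511 kg/s

10.511 kg/s


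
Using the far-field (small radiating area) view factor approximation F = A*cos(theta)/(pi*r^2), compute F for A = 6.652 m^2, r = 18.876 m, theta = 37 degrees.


cos(37 deg) = 0.79864
pi*r^2 = 1119.4
F = 6.652 * 0.79864 / 1119.4 = 0.0047460

0.0047460


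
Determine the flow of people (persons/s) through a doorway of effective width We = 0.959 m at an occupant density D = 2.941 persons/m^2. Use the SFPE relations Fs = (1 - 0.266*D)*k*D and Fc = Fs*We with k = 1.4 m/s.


1 - 0.266*D = 1 - 0.266*2.941 = 0.21769
Fs = 0.21769 * 1.4 * 2.941 = 0.89633 persons/(s*m)
Fc = 0.89633 * 0.959 = 0.85958 persons/s

0.85958 persons/s


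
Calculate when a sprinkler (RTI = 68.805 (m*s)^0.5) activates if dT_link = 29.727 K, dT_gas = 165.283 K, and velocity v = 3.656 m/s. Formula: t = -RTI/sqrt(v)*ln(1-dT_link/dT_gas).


dT_link/dT_gas = 0.17986
ln(1 - 0.17986) = -0.19827
t = -68.805 / sqrt(3.656) * -0.19827 = 7.1348 s

7.1348 s


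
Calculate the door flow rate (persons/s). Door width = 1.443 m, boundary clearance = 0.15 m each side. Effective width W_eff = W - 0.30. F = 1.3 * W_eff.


W_eff = 1.443 - 0.30 = 1.143 m
F = 1.3 * 1.143 = 1.4859 persons/s

1.4859 persons/s


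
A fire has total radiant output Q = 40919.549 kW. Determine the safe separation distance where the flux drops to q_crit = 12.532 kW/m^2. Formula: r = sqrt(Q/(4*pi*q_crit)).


4*pi*q_crit = 157.48
Q/(4*pi*q_crit) = 259.84
r = sqrt(259.84) = 16.119 m

16.119 m


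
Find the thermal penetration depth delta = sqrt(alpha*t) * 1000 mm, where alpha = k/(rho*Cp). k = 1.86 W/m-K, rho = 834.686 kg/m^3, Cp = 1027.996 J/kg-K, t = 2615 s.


alpha = 1.86 / (834.686 * 1027.996) = 2.1677e-06 m^2/s
alpha * t = 0.0056685
delta = sqrt(0.0056685) * 1000 = 75.290 mm

75.290 mm


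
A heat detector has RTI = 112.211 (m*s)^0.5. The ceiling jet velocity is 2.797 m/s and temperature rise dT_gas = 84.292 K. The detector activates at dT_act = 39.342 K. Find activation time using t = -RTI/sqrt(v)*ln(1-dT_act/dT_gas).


dT_act/dT_gas = 0.46673
ln(1 - 0.46673) = -0.62874
t = -112.211 / sqrt(2.797) * -0.62874 = 42.185 s

42.185 s


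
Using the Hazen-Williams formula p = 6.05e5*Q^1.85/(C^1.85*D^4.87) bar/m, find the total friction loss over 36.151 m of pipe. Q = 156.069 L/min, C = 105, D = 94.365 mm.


Q^1.85 = 11419
C^1.85 = 5485.3
D^4.87 = 4.1431e+09
p/m = 0.00030399 bar/m
p_total = 0.00030399 * 36.151 = 0.010990 bar

0.010990 bar


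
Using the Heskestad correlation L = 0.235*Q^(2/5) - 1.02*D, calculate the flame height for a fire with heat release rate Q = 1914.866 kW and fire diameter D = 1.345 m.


Q^(2/5) = 20.552
0.235 * Q^(2/5) = 4.8297
1.02 * D = 1.3719
L = 3.4578 m

3.4578 m


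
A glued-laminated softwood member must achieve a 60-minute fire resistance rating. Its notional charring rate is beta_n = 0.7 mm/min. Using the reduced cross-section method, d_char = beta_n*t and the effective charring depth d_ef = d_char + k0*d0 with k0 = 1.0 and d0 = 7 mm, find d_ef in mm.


d_char = 0.7 * 60 = 42 mm
d_ef = 42 + 1.0*7 = 49 mm

49 mm


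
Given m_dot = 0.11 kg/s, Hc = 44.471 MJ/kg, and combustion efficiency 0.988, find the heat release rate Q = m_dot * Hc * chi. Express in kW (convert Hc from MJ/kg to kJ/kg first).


Hc = 44.471 MJ/kg = 44.471 * 1000 kJ/kg = 44471 kJ/kg
Q = 0.11 kg/s * 44471 kJ/kg * 0.988 = 4833.1 kW

4833.1 kW


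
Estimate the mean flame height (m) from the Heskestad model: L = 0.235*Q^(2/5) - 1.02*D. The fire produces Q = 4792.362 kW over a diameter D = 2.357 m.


Q^(2/5) = 29.663
0.235 * Q^(2/5) = 6.9709
1.02 * D = 2.4041
L = 4.5667 m

4.5667 m


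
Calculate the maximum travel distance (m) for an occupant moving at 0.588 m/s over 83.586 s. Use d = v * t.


d = 0.588 * 83.586 = 49.149 m

49.149 m


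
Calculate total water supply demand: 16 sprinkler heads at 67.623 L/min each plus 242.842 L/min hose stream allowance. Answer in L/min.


Sprinkler demand = 16 * 67.623 = 1081.968 L/min
Total = 1081.968 + 242.842 = 1324.81 L/min

1324.81 L/min


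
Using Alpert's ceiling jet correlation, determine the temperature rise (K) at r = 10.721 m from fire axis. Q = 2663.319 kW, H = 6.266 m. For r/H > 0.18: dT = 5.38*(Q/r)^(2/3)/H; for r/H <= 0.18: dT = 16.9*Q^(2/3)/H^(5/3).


r/H = 10.721 / 6.266 = 1.7110
r/H > 0.18, so dT = 5.38*(Q/r)^(2/3)/H
Q/r = 248.42
(Q/r)^(2/3) = 39.518
dT = 5.38 * 39.518 / 6.266 = 33.930 K

33.930 K


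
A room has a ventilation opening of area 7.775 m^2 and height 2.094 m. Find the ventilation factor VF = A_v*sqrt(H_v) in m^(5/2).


sqrt(H_v) = 1.4471
VF = 7.775 * 1.4471 = 11.251 m^(5/2)

11.251 m^(5/2)


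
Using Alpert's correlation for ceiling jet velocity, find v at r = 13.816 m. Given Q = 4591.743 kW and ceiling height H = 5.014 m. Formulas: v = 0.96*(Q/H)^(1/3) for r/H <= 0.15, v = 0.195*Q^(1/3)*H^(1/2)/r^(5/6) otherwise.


r/H = 13.816 / 5.014 = 2.7555
r/H > 0.15, so v = 0.195*Q^(1/3)*H^(1/2)/r^(5/6)
Q^(1/3) = 16.621
H^(1/2) = 2.2392
r^(5/6) = 8.9191
v = 0.195 * 16.621 * 2.2392 / 8.9191 = 0.81371 m/s

0.81371 m/s


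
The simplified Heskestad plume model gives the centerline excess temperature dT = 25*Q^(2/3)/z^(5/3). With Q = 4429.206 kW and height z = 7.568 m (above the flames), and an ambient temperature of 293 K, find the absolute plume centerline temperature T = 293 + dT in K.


Q^(2/3) = 269.70
z^(5/3) = 29.172
dT = 25 * 269.70 / 29.172 = 231.13 K
T = 293 + 231.13 = 524.13 K

524.13 K


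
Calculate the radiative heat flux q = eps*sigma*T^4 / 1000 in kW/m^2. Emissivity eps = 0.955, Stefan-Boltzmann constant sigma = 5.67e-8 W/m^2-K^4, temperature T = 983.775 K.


T^4 = 9.3666e+11
q = 0.955 * 5.67e-8 * 9.3666e+11 / 1000 = 50.719 kW/m^2

50.719 kW/m^2


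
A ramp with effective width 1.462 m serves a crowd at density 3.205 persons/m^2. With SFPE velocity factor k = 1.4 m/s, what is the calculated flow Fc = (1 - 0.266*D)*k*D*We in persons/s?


1 - 0.266*D = 1 - 0.266*3.205 = 0.14747
Fs = 0.14747 * 1.4 * 3.205 = 0.66170 persons/(s*m)
Fc = 0.66170 * 1.462 = 0.96740 persons/s

0.96740 persons/s


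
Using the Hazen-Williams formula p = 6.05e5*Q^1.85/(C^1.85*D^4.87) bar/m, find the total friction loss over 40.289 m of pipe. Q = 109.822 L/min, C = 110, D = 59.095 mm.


Q^1.85 = 5960.4
C^1.85 = 5978.3
D^4.87 = 4.2408e+08
p/m = 0.0014223 bar/m
p_total = 0.0014223 * 40.289 = 0.057304 bar

0.057304 bar


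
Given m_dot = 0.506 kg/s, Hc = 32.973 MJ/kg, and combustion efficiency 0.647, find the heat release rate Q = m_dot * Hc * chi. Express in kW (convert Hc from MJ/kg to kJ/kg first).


Hc = 32.973 MJ/kg = 32.973 * 1000 kJ/kg = 32973 kJ/kg
Q = 0.506 kg/s * 32973 kJ/kg * 0.647 = 10795 kW

10795 kW


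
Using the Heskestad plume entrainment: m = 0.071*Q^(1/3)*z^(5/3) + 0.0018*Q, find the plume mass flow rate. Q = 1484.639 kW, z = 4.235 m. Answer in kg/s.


Q^(1/3) = 11.408
z^(5/3) = 11.086
First term = 0.071 * 11.408 * 11.086 = 8.9789
Second term = 0.0018 * 1484.639 = 2.6724
m = 11.651 kg/s

11.651 kg/s


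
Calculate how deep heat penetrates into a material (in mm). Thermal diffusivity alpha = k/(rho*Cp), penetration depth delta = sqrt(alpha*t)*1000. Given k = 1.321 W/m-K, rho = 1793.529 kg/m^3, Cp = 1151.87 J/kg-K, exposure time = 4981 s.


alpha = 1.321 / (1793.529 * 1151.87) = 6.3943e-07 m^2/s
alpha * t = 0.0031850
delta = sqrt(0.0031850) * 1000 = 56.436 mm

56.436 mm


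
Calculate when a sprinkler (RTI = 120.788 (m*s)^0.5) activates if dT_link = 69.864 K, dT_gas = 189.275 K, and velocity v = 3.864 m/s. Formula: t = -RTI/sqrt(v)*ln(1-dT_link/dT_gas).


dT_link/dT_gas = 0.36911
ln(1 - 0.36911) = -0.46063
t = -120.788 / sqrt(3.864) * -0.46063 = 28.305 s

28.305 s


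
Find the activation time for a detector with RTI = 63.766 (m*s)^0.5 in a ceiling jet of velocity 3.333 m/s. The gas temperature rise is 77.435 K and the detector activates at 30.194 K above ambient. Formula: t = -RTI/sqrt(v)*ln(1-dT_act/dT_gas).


dT_act/dT_gas = 0.38993
ln(1 - 0.38993) = -0.49418
t = -63.766 / sqrt(3.333) * -0.49418 = 17.261 s

17.261 s


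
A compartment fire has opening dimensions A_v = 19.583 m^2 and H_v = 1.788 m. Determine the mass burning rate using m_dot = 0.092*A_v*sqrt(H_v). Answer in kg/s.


sqrt(H_v) = 1.3372
m_dot = 0.092 * 19.583 * 1.3372 = 2.4091 kg/s

2.4091 kg/s


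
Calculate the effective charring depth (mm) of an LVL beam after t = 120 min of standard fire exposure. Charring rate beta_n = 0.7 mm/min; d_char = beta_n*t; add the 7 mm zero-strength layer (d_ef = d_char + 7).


d_char = 0.7 * 120 = 84 mm
d_ef = 84 + 1.0*7 = 91 mm

91 mm


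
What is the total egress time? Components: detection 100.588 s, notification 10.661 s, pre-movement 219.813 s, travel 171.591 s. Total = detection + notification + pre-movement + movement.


Total = 100.588 + 10.661 + 219.813 + 171.591 = 502.653 s

502.653 s


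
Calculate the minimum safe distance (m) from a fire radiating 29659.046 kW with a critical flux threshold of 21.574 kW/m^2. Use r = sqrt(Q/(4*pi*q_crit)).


4*pi*q_crit = 271.11
Q/(4*pi*q_crit) = 109.40
r = sqrt(109.40) = 10.459 m

10.459 m


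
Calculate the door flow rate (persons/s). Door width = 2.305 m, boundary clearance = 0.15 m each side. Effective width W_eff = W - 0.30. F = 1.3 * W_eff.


W_eff = 2.305 - 0.30 = 2.005 m
F = 1.3 * 2.005 = 2.6065 persons/s

2.6065 persons/s


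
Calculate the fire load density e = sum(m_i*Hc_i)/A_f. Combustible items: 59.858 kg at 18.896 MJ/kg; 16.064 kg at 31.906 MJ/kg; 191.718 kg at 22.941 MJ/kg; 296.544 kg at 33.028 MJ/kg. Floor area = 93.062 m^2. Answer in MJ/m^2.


Total energy = 59.858*18.896 + 16.064*31.906 + 191.718*22.941 + 296.544*33.028
= 1131.077 + 512.5380 + 4398.203 + 9794.255
= 15836.07 MJ
e = 15836.07 / 93.062 = 170.17 MJ/m^2

170.17 MJ/m^2


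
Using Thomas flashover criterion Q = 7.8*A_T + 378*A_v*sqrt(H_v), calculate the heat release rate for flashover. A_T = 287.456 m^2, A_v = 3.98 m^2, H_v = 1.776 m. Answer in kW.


7.8*A_T = 2242.2
sqrt(H_v) = 1.3327
378*A_v*sqrt(H_v) = 2004.9
Q = 2242.2 + 2004.9 = 4247.1 kW

4247.1 kW


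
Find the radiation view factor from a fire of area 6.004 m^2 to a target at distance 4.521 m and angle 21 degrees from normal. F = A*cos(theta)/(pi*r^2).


cos(21 deg) = 0.93358
pi*r^2 = 64.212
F = 6.004 * 0.93358 / 64.212 = 0.087292

0.087292


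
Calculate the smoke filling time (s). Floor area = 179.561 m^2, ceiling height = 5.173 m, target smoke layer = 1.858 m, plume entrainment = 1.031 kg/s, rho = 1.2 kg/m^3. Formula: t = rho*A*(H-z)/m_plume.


H - z = 3.315 m
t = 1.2 * 179.561 * 3.315 / 1.031 = 692.82 s

692.82 s


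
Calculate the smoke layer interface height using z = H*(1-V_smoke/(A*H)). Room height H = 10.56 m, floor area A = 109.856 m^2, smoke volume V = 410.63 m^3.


V/(A*H) = 0.35397
1 - 0.35397 = 0.64603
z = 10.56 * 0.64603 = 6.8221 m

6.8221 m


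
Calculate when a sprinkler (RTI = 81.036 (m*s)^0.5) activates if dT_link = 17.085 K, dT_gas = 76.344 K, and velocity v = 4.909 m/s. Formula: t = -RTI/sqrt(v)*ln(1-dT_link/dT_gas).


dT_link/dT_gas = 0.22379
ln(1 - 0.22379) = -0.25333
t = -81.036 / sqrt(4.909) * -0.25333 = 9.2655 s

9.2655 s


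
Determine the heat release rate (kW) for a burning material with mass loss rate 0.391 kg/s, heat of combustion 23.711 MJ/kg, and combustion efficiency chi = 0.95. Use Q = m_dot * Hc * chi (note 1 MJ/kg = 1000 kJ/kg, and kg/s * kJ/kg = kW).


Hc = 23.711 MJ/kg = 23.711 * 1000 kJ/kg = 23711 kJ/kg
Q = 0.391 kg/s * 23711 kJ/kg * 0.95 = 8807.5 kW

8807.5 kW


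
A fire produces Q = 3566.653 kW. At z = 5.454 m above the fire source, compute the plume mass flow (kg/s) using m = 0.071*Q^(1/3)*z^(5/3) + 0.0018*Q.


Q^(1/3) = 15.279
z^(5/3) = 16.899
First term = 0.071 * 15.279 * 16.899 = 18.332
Second term = 0.0018 * 3566.653 = 6.4200
m = 24.752 kg/s

24.752 kg/s


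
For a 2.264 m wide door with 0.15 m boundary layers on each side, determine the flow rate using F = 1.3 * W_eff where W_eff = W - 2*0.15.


W_eff = 2.264 - 0.30 = 1.964 m
F = 1.3 * 1.964 = 2.5532 persons/s

2.5532 persons/s


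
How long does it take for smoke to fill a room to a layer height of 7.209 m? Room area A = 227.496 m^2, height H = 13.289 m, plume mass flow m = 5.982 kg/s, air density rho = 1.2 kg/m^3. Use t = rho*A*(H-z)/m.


H - z = 6.08 m
t = 1.2 * 227.496 * 6.08 / 5.982 = 277.47 s

277.47 s


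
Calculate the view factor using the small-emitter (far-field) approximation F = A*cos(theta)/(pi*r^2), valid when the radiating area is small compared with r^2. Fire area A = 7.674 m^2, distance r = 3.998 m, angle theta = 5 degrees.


cos(5 deg) = 0.99619
pi*r^2 = 50.215
F = 7.674 * 0.99619 / 50.215 = 0.15224

0.15224


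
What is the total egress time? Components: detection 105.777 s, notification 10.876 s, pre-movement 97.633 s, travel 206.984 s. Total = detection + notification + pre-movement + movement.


Total = 105.777 + 10.876 + 97.633 + 206.984 = 421.27 s

421.27 s


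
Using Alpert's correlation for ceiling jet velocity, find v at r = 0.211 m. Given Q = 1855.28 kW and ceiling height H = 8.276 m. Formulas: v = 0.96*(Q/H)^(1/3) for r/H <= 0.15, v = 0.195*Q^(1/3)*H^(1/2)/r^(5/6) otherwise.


r/H = 0.211 / 8.276 = 0.025495
r/H <= 0.15, so v = 0.96*(Q/H)^(1/3)
Q/H = 224.18
(Q/H)^(1/3) = 6.0748
v = 0.96 * 6.0748 = 5.8318 m/s

5.8318 m/s


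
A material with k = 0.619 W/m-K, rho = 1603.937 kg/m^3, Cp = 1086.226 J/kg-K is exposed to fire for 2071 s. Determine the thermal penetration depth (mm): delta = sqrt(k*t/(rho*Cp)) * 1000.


alpha = 0.619 / (1603.937 * 1086.226) = 3.5529e-07 m^2/s
alpha * t = 0.00073581
delta = sqrt(0.00073581) * 1000 = 27.126 mm

27.126 mm


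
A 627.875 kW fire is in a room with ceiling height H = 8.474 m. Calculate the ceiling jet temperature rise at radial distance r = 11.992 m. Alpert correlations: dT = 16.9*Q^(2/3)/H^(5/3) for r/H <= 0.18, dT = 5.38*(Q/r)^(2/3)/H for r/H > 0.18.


r/H = 11.992 / 8.474 = 1.4152
r/H > 0.18, so dT = 5.38*(Q/r)^(2/3)/H
Q/r = 52.358
(Q/r)^(2/3) = 13.995
dT = 5.38 * 13.995 / 8.474 = 8.8855 K

8.8855 K


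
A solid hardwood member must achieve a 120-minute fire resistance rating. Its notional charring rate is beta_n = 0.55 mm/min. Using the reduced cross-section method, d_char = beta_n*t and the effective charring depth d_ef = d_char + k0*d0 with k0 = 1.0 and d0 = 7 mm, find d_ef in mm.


d_char = 0.55 * 120 = 66 mm
d_ef = 66 + 1.0*7 = 73 mm

73 mm


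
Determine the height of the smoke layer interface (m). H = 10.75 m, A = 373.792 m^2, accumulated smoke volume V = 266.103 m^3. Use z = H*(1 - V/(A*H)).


V/(A*H) = 0.066223
1 - 0.066223 = 0.93378
z = 10.75 * 0.93378 = 10.038 m

10.038 m


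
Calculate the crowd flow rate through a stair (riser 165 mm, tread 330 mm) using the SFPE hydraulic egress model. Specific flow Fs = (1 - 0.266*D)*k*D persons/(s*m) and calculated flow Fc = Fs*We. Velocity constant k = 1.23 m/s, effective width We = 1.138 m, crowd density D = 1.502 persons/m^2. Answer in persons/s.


1 - 0.266*D = 1 - 0.266*1.502 = 0.60047
Fs = 0.60047 * 1.23 * 1.502 = 1.1093 persons/(s*m)
Fc = 1.1093 * 1.138 = 1.2624 persons/s

1.2624 persons/s


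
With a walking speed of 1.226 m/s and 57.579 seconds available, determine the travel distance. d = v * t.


d = 1.226 * 57.579 = 70.592 m

70.592 m


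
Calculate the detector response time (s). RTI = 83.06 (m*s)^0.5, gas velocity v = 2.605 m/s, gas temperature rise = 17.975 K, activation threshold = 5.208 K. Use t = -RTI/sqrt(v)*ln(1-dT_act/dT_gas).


dT_act/dT_gas = 0.28974
ln(1 - 0.28974) = -0.34212
t = -83.06 / sqrt(2.605) * -0.34212 = 17.606 s

17.606 s


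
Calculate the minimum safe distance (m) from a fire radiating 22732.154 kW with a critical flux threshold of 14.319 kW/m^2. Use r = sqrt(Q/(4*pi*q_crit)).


4*pi*q_crit = 179.94
Q/(4*pi*q_crit) = 126.33
r = sqrt(126.33) = 11.240 m

11.240 m


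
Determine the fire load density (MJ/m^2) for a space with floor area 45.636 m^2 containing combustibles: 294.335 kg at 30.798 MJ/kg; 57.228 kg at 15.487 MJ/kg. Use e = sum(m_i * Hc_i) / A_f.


Total energy = 294.335*30.798 + 57.228*15.487
= 9064.929 + 886.2900
= 9951.219 MJ
e = 9951.219 / 45.636 = 218.06 MJ/m^2

218.06 MJ/m^2


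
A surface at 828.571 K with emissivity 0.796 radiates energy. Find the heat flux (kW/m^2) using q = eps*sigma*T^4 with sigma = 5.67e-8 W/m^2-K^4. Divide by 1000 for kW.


T^4 = 4.7132e+11
q = 0.796 * 5.67e-8 * 4.7132e+11 / 1000 = 21.272 kW/m^2

21.272 kW/m^2


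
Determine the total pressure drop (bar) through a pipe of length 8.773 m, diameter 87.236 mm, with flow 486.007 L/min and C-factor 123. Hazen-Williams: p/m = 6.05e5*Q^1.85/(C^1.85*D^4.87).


Q^1.85 = 93387
C^1.85 = 7350.6
D^4.87 = 2.8261e+09
p/m = 0.0027198 bar/m
p_total = 0.0027198 * 8.773 = 0.023860 bar

0.023860 bar


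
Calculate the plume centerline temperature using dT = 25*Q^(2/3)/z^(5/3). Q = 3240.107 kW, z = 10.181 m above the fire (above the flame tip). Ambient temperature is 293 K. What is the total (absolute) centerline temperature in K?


Q^(2/3) = 218.96
z^(5/3) = 47.825
dT = 25 * 218.96 / 47.825 = 114.46 K
T = 293 + 114.46 = 407.46 K

407.46 K


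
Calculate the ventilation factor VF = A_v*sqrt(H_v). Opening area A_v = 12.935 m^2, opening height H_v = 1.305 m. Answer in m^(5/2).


sqrt(H_v) = 1.1424
VF = 12.935 * 1.1424 = 14.777 m^(5/2)

14.777 m^(5/2)


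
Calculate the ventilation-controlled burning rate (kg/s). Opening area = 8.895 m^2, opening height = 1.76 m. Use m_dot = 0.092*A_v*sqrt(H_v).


sqrt(H_v) = 1.3266
m_dot = 0.092 * 8.895 * 1.3266 = 1.0857 kg/s

1.0857 kg/s


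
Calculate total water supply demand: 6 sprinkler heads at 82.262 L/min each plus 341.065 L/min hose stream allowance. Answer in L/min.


Sprinkler demand = 6 * 82.262 = 493.572 L/min
Total = 493.572 + 341.065 = 834.637 L/min

834.637 L/min


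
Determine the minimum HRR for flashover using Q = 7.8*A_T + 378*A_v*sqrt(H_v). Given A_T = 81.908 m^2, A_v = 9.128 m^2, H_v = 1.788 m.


7.8*A_T = 638.88
sqrt(H_v) = 1.3372
378*A_v*sqrt(H_v) = 4613.7
Q = 638.88 + 4613.7 = 5252.6 kW

5252.6 kW


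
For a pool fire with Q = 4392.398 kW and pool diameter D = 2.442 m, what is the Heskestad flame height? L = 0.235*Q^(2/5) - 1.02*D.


Q^(2/5) = 28.647
0.235 * Q^(2/5) = 6.7321
1.02 * D = 2.4908
L = 4.2412 m

4.2412 m


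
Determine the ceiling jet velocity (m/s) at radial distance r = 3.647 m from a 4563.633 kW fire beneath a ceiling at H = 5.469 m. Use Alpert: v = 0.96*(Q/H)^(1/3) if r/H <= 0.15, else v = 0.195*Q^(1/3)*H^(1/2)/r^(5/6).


r/H = 3.647 / 5.469 = 0.66685
r/H > 0.15, so v = 0.195*Q^(1/3)*H^(1/2)/r^(5/6)
Q^(1/3) = 16.587
H^(1/2) = 2.3386
r^(5/6) = 2.9395
v = 0.195 * 16.587 * 2.3386 / 2.9395 = 2.5732 m/s

2.5732 m/s


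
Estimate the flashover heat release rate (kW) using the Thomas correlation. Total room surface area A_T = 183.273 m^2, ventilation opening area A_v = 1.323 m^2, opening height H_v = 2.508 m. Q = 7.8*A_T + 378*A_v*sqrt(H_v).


7.8*A_T = 1429.5
sqrt(H_v) = 1.5837
378*A_v*sqrt(H_v) = 791.98
Q = 1429.5 + 791.98 = 2221.5 kW

2221.5 kW


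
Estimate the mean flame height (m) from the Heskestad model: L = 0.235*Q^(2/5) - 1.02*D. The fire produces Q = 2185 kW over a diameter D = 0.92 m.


Q^(2/5) = 21.666
0.235 * Q^(2/5) = 5.0915
1.02 * D = 0.93840
L = 4.1531 m

4.1531 m


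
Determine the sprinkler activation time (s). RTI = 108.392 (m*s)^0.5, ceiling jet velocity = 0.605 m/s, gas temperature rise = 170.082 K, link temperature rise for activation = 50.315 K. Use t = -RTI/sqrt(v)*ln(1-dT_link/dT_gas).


dT_link/dT_gas = 0.29583
ln(1 - 0.29583) = -0.35073
t = -108.392 / sqrt(0.605) * -0.35073 = 48.876 s

48.876 s


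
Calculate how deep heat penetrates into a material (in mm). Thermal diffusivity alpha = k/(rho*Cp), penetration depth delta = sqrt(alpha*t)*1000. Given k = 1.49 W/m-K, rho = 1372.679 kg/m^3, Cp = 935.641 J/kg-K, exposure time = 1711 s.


alpha = 1.49 / (1372.679 * 935.641) = 1.1601e-06 m^2/s
alpha * t = 0.0019850
delta = sqrt(0.0019850) * 1000 = 44.553 mm

44.553 mm


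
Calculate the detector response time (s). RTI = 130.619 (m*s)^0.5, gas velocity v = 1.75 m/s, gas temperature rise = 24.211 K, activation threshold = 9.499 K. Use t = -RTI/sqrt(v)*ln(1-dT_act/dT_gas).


dT_act/dT_gas = 0.39234
ln(1 - 0.39234) = -0.49814
t = -130.619 / sqrt(1.75) * -0.49814 = 49.186 s

49.186 s


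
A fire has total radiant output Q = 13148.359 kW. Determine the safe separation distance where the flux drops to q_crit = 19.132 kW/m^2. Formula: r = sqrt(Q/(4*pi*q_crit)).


4*pi*q_crit = 240.42
Q/(4*pi*q_crit) = 54.689
r = sqrt(54.689) = 7.3952 m

7.3952 m


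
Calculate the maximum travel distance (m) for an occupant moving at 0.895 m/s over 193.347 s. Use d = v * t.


d = 0.895 * 193.347 = 173.05 m

173.05 m


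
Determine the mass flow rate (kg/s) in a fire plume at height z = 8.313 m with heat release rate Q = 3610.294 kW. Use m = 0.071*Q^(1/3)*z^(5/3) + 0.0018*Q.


Q^(1/3) = 15.341
z^(5/3) = 34.114
First term = 0.071 * 15.341 * 34.114 = 37.157
Second term = 0.0018 * 3610.294 = 6.4985
m = 43.655 kg/s

43.655 kg/s


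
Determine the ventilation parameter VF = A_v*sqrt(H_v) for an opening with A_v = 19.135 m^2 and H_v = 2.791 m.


sqrt(H_v) = 1.6706
VF = 19.135 * 1.6706 = 31.967 m^(5/2)

31.967 m^(5/2)


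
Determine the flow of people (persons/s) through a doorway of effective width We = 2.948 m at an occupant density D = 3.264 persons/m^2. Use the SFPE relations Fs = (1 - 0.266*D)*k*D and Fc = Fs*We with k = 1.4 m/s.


1 - 0.266*D = 1 - 0.266*3.264 = 0.13178
Fs = 0.13178 * 1.4 * 3.264 = 0.60216 persons/(s*m)
Fc = 0.60216 * 2.948 = 1.7752 persons/s

1.7752 persons/s


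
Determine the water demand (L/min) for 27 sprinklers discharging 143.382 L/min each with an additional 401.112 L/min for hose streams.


Sprinkler demand = 27 * 143.382 = 3871.314 L/min
Total = 3871.314 + 401.112 = 4272.426 L/min

4272.426 L/min


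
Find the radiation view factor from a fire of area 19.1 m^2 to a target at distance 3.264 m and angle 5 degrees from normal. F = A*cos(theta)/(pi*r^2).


cos(5 deg) = 0.99619
pi*r^2 = 33.470
F = 19.1 * 0.99619 / 33.470 = 0.56850

0.56850


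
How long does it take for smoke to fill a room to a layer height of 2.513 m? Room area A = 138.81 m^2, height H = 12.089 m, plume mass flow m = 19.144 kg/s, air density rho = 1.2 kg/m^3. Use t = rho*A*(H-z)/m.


H - z = 9.576 m
t = 1.2 * 138.81 * 9.576 / 19.144 = 83.321 s

83.321 s


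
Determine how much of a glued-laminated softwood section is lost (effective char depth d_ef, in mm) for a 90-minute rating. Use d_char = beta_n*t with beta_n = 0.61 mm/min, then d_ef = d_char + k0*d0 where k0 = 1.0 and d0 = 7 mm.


d_char = 0.61 * 90 = 54.9 mm
d_ef = 54.9 + 1.0*7 = 61.9 mm

61.9 mm


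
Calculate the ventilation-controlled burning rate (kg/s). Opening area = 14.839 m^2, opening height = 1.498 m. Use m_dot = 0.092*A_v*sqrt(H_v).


sqrt(H_v) = 1.2239
m_dot = 0.092 * 14.839 * 1.2239 = 1.6709 kg/s

1.6709 kg/s


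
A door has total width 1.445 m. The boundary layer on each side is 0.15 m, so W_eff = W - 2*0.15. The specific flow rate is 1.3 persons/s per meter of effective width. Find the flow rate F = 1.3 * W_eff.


W_eff = 1.445 - 0.30 = 1.145 m
F = 1.3 * 1.145 = 1.4885 persons/s

1.4885 persons/s


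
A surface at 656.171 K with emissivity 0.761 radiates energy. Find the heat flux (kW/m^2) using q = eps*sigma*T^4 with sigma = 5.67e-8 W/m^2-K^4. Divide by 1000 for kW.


T^4 = 1.8538e+11
q = 0.761 * 5.67e-8 * 1.8538e+11 / 1000 = 7.9990 kW/m^2

7.9990 kW/m^2


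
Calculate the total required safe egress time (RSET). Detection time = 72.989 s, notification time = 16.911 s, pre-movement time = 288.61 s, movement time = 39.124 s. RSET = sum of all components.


Total = 72.989 + 16.911 + 288.61 + 39.124 = 417.634 s

417.634 s


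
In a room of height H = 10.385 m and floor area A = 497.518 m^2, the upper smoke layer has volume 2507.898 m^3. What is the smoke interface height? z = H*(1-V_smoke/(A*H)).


V/(A*H) = 0.48539
1 - 0.48539 = 0.51461
z = 10.385 * 0.51461 = 5.3442 m

5.3442 m


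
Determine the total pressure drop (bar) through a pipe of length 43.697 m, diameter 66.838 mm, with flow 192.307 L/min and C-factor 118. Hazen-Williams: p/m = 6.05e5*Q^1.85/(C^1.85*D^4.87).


Q^1.85 = 16803
C^1.85 = 6807.4
D^4.87 = 7.7244e+08
p/m = 0.0019333 bar/m
p_total = 0.0019333 * 43.697 = 0.084480 bar

0.084480 bar


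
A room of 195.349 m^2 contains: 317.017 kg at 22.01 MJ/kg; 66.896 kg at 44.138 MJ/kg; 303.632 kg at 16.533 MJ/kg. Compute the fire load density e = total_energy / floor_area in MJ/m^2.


Total energy = 317.017*22.01 + 66.896*44.138 + 303.632*16.533
= 6977.544 + 2952.656 + 5019.948
= 14950.15 MJ
e = 14950.15 / 195.349 = 76.530 MJ/m^2

76.530 MJ/m^2


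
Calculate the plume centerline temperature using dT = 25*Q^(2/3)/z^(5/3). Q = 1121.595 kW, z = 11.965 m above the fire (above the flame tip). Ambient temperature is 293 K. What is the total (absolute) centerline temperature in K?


Q^(2/3) = 107.95
z^(5/3) = 62.592
dT = 25 * 107.95 / 62.592 = 43.116 K
T = 293 + 43.116 = 336.12 K

336.12 K


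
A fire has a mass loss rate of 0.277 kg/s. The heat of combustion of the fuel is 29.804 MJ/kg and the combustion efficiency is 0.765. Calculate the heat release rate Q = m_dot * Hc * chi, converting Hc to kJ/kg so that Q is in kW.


Hc = 29.804 MJ/kg = 29.804 * 1000 kJ/kg = 29804 kJ/kg
Q = 0.277 kg/s * 29804 kJ/kg * 0.765 = 6315.6 kW

6315.6 kW


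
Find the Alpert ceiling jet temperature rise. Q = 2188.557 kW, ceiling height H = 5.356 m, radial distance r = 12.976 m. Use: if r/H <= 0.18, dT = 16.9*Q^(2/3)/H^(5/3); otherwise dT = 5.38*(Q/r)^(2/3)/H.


r/H = 12.976 / 5.356 = 2.4227
r/H > 0.18, so dT = 5.38*(Q/r)^(2/3)/H
Q/r = 168.66
(Q/r)^(2/3) = 30.527
dT = 5.38 * 30.527 / 5.356 = 30.663 K

30.663 K


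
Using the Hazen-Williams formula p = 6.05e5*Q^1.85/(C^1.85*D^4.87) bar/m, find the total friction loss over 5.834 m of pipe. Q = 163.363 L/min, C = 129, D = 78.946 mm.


Q^1.85 = 12426
C^1.85 = 8027.7
D^4.87 = 1.7378e+09
p/m = 0.00053889 bar/m
p_total = 0.00053889 * 5.834 = 0.0031439 bar

0.0031439 bar


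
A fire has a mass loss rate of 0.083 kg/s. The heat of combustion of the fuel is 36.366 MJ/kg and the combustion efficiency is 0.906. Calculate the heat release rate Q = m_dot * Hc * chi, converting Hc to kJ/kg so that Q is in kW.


Hc = 36.366 MJ/kg = 36.366 * 1000 kJ/kg = 36366 kJ/kg
Q = 0.083 kg/s * 36366 kJ/kg * 0.906 = 2734.7 kW

2734.7 kW


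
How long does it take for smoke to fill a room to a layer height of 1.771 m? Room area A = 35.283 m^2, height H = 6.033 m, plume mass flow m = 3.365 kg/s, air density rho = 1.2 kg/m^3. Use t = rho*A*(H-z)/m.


H - z = 4.262 m
t = 1.2 * 35.283 * 4.262 / 3.365 = 53.626 s

53.626 s


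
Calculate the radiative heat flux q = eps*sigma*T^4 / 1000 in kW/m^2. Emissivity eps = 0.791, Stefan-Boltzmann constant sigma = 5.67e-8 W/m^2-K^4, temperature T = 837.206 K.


T^4 = 4.9128e+11
q = 0.791 * 5.67e-8 * 4.9128e+11 / 1000 = 22.034 kW/m^2

22.034 kW/m^2


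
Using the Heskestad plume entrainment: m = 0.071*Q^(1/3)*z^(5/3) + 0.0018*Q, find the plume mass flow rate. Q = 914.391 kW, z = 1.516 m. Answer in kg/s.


Q^(1/3) = 9.7061
z^(5/3) = 2.0006
First term = 0.071 * 9.7061 * 2.0006 = 1.3787
Second term = 0.0018 * 914.391 = 1.6459
m = 3.0246 kg/s

3.0246 kg/s


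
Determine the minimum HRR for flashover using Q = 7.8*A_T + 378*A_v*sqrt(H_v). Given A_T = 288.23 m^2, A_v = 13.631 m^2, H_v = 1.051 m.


7.8*A_T = 2248.194
sqrt(H_v) = 1.0252
378*A_v*sqrt(H_v) = 5282.3
Q = 2248.194 + 5282.3 = 7530.5 kW

7530.5 kW


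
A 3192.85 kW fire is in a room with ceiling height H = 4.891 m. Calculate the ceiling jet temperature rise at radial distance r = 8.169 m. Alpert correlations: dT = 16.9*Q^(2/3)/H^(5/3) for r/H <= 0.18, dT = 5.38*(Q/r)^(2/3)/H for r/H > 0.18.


r/H = 8.169 / 4.891 = 1.6702
r/H > 0.18, so dT = 5.38*(Q/r)^(2/3)/H
Q/r = 390.85
(Q/r)^(2/3) = 53.457
dT = 5.38 * 53.457 / 4.891 = 58.802 K

58.802 K


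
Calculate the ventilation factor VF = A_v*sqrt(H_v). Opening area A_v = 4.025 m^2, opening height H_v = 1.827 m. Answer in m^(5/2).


sqrt(H_v) = 1.3517
VF = 4.025 * 1.3517 = 5.4405 m^(5/2)

5.4405 m^(5/2)


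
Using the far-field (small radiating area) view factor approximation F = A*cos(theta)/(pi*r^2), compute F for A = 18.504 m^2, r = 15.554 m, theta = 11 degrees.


cos(11 deg) = 0.98163
pi*r^2 = 760.04
F = 18.504 * 0.98163 / 760.04 = 0.023899

0.023899


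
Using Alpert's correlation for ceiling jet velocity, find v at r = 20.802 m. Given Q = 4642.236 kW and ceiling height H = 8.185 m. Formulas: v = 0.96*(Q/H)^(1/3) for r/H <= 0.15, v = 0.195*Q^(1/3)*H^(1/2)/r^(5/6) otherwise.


r/H = 20.802 / 8.185 = 2.5415
r/H > 0.15, so v = 0.195*Q^(1/3)*H^(1/2)/r^(5/6)
Q^(1/3) = 16.682
H^(1/2) = 2.8609
r^(5/6) = 12.544
v = 0.195 * 16.682 * 2.8609 / 12.544 = 0.74193 m/s

0.74193 m/s


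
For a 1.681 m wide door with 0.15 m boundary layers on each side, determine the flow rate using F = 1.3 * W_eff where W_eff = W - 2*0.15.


W_eff = 1.681 - 0.30 = 1.381 m
F = 1.3 * 1.381 = 1.7953 persons/s

1.7953 persons/s


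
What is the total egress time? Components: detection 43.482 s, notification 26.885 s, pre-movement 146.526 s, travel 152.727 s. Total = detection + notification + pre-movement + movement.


Total = 43.482 + 26.885 + 146.526 + 152.727 = 369.62 s

369.62 s


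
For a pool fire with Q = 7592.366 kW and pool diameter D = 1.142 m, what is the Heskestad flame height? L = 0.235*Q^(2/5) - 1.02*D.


Q^(2/5) = 35.657
0.235 * Q^(2/5) = 8.3795
1.02 * D = 1.1648
L = 7.2147 m

7.2147 m


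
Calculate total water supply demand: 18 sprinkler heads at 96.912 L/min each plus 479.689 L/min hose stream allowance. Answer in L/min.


Sprinkler demand = 18 * 96.912 = 1744.416 L/min
Total = 1744.416 + 479.689 = 2224.105 L/min

2224.105 L/min


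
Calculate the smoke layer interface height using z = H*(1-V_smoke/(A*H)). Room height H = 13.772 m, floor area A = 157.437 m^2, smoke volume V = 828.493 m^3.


V/(A*H) = 0.38211
1 - 0.38211 = 0.61789
z = 13.772 * 0.61789 = 8.5096 m

8.5096 m


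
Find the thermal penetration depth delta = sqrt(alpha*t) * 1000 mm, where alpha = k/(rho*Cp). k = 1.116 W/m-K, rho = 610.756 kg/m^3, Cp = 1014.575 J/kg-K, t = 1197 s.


alpha = 1.116 / (610.756 * 1014.575) = 1.8010e-06 m^2/s
alpha * t = 0.0021558
delta = sqrt(0.0021558) * 1000 = 46.430 mm

46.430 mm


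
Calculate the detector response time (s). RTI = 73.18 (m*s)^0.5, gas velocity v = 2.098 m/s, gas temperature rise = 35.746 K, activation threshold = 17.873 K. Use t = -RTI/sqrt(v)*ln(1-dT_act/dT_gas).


dT_act/dT_gas = 0.5
ln(1 - 0.5) = -0.69315
t = -73.18 / sqrt(2.098) * -0.69315 = 35.020 s

35.020 s


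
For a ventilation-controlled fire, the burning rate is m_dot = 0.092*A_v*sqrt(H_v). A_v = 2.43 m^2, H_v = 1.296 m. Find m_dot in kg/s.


sqrt(H_v) = 1.1384
m_dot = 0.092 * 2.43 * 1.1384 = 0.25451 kg/s

0.25451 kg/s


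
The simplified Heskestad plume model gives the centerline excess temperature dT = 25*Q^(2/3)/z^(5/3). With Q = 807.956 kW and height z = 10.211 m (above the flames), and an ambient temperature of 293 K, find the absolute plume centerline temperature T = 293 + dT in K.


Q^(2/3) = 86.748
z^(5/3) = 48.060
dT = 25 * 86.748 / 48.060 = 45.125 K
T = 293 + 45.125 = 338.13 K

338.13 K


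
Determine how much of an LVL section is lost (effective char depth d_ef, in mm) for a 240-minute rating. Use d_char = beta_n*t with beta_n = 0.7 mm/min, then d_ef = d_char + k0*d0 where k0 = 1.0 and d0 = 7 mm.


d_char = 0.7 * 240 = 168 mm
d_ef = 168 + 1.0*7 = 175 mm

175 mm


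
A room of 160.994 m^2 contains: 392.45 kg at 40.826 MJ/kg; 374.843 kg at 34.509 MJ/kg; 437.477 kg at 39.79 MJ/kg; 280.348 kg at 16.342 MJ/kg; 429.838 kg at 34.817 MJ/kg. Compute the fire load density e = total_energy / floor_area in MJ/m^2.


Total energy = 392.45*40.826 + 374.843*34.509 + 437.477*39.79 + 280.348*16.342 + 429.838*34.817
= 16022.16 + 12935.46 + 17407.21 + 4581.447 + 14965.67
= 65911.95 MJ
e = 65911.95 / 160.994 = 409.41 MJ/m^2

409.41 MJ/m^2


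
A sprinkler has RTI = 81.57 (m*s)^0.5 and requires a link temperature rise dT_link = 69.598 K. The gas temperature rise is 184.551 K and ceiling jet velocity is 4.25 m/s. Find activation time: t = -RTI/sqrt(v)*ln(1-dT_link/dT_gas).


dT_link/dT_gas = 0.37712
ln(1 - 0.37712) = -0.47340
t = -81.57 / sqrt(4.25) * -0.47340 = 18.731 s

18.731 s


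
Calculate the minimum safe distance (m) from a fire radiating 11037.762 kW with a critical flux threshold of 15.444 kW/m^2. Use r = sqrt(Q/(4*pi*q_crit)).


4*pi*q_crit = 194.08
Q/(4*pi*q_crit) = 56.874
r = sqrt(56.874) = 7.5415 m

7.5415 m


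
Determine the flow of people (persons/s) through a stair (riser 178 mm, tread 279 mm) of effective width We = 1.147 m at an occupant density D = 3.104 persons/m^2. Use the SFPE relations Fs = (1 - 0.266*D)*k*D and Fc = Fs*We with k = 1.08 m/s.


1 - 0.266*D = 1 - 0.266*3.104 = 0.17434
Fs = 0.17434 * 1.08 * 3.104 = 0.58443 persons/(s*m)
Fc = 0.58443 * 1.147 = 0.67034 persons/s

0.67034 persons/s


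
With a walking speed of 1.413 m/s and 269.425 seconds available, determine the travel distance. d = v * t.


d = 1.413 * 269.425 = 380.70 m

380.70 m


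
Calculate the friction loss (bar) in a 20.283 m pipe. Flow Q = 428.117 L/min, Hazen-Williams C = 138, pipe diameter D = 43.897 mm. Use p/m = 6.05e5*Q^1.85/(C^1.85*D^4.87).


Q^1.85 = 73857
C^1.85 = 9094.4
D^4.87 = 9.9691e+07
p/m = 0.049285 bar/m
p_total = 0.049285 * 20.283 = 0.99964 bar

0.99964 bar


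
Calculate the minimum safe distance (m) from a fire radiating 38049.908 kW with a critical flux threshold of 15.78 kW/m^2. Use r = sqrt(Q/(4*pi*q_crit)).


4*pi*q_crit = 198.30
Q/(4*pi*q_crit) = 191.88
r = sqrt(191.88) = 13.852 m

13.852 m


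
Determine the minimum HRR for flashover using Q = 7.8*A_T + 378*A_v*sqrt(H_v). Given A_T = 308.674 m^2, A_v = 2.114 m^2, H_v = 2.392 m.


7.8*A_T = 2407.7
sqrt(H_v) = 1.5466
378*A_v*sqrt(H_v) = 1235.9
Q = 2407.7 + 1235.9 = 3643.5 kW

3643.5 kW


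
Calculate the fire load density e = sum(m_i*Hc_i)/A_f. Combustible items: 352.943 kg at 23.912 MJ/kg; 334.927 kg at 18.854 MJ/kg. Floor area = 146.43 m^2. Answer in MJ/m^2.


Total energy = 352.943*23.912 + 334.927*18.854
= 8439.573 + 6314.714
= 14754.29 MJ
e = 14754.29 / 146.43 = 100.76 MJ/m^2

100.76 MJ/m^2


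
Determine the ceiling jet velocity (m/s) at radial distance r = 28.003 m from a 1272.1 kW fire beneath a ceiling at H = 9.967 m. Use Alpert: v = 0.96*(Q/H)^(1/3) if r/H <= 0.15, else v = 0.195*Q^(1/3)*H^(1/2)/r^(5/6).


r/H = 28.003 / 9.967 = 2.8096
r/H > 0.15, so v = 0.195*Q^(1/3)*H^(1/2)/r^(5/6)
Q^(1/3) = 10.835
H^(1/2) = 3.1571
r^(5/6) = 16.070
v = 0.195 * 10.835 * 3.1571 / 16.070 = 0.41510 m/s

0.41510 m/s


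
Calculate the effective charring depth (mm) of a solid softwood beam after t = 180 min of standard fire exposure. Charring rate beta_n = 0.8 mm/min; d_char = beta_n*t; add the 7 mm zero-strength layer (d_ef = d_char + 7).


d_char = 0.8 * 180 = 144 mm
d_ef = 144 + 1.0*7 = 151 mm

151 mm


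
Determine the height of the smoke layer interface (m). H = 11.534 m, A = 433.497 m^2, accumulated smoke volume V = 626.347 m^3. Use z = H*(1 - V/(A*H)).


V/(A*H) = 0.12527
1 - 0.12527 = 0.87473
z = 11.534 * 0.87473 = 10.089 m

10.089 m


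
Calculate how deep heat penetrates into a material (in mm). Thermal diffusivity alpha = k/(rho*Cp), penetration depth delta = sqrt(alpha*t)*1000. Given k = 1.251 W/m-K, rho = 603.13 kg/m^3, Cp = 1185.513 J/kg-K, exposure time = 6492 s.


alpha = 1.251 / (603.13 * 1185.513) = 1.7496e-06 m^2/s
alpha * t = 0.011358
delta = sqrt(0.011358) * 1000 = 106.58 mm

106.58 mm


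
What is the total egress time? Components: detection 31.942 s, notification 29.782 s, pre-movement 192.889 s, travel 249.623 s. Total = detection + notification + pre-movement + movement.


Total = 31.942 + 29.782 + 192.889 + 249.623 = 504.236 s

504.236 s


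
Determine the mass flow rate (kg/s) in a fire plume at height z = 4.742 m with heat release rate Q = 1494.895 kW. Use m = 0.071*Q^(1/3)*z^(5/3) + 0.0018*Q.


Q^(1/3) = 11.434
z^(5/3) = 13.385
First term = 0.071 * 11.434 * 13.385 = 10.866
Second term = 0.0018 * 1494.895 = 2.6908
m = 13.557 kg/s

13.557 kg/s


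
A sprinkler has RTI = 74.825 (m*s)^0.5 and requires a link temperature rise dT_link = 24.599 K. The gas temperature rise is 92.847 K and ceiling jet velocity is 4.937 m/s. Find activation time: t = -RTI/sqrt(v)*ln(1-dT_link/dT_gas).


dT_link/dT_gas = 0.26494
ln(1 - 0.26494) = -0.30780
t = -74.825 / sqrt(4.937) * -0.30780 = 10.366 s

10.366 s


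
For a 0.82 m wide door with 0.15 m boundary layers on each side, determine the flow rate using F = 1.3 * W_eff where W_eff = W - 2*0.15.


W_eff = 0.82 - 0.30 = 0.52 m
F = 1.3 * 0.52 = 0.676 persons/s

0.676 persons/s


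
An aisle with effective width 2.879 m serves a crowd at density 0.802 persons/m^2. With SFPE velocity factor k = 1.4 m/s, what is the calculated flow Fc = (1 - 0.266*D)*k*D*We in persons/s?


1 - 0.266*D = 1 - 0.266*0.802 = 0.78667
Fs = 0.78667 * 1.4 * 0.802 = 0.88327 persons/(s*m)
Fc = 0.88327 * 2.879 = 2.5429 persons/s

2.5429 persons/s


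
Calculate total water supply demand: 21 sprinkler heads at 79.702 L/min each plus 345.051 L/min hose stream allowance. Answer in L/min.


Sprinkler demand = 21 * 79.702 = 1673.742 L/min
Total = 1673.742 + 345.051 = 2018.793 L/min

2018.793 L/min


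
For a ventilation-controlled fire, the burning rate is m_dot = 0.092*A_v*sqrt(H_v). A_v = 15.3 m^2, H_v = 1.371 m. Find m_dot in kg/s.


sqrt(H_v) = 1.1709
m_dot = 0.092 * 15.3 * 1.1709 = 1.6482 kg/s

1.6482 kg/s
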